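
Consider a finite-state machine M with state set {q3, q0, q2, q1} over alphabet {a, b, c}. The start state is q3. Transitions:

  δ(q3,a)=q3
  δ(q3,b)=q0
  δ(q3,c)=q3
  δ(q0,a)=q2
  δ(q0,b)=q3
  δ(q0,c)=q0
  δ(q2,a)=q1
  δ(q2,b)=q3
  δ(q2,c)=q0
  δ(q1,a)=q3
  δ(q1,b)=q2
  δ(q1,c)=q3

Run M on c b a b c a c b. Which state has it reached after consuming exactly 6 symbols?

q3

Trace: q3 -c-> q3 -b-> q0 -a-> q2 -b-> q3 -c-> q3 -a-> q3
After 6 symbols: q3.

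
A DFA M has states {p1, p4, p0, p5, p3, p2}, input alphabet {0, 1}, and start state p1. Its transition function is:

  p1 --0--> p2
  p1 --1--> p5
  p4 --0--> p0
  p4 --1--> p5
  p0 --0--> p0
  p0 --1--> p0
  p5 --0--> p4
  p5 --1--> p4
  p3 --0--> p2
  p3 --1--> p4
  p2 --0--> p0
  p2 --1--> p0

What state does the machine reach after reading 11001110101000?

start at p1
read '1': p1 → p5
read '1': p5 → p4
read '0': p4 → p0
read '0': p0 → p0
read '1': p0 → p0
read '1': p0 → p0
read '1': p0 → p0
read '0': p0 → p0
read '1': p0 → p0
read '0': p0 → p0
read '1': p0 → p0
read '0': p0 → p0
read '0': p0 → p0
read '0': p0 → p0

p0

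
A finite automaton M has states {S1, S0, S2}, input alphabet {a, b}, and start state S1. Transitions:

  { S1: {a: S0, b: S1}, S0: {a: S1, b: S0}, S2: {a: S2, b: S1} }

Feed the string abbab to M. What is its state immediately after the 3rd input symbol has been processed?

S0

Trace: S1 -a-> S0 -b-> S0 -b-> S0
After 3 symbols: S0.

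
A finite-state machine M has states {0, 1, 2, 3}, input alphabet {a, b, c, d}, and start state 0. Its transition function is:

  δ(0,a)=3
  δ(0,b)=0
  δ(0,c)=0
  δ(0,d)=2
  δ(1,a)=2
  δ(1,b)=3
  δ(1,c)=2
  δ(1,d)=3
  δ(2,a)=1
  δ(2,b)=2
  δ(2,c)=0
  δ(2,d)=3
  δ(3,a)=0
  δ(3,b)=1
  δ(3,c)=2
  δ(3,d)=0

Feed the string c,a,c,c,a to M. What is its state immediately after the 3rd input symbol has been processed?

2

start at 0
read 'c': 0 → 0
read 'a': 0 → 3
read 'c': 3 → 2
After 3 symbols: 2.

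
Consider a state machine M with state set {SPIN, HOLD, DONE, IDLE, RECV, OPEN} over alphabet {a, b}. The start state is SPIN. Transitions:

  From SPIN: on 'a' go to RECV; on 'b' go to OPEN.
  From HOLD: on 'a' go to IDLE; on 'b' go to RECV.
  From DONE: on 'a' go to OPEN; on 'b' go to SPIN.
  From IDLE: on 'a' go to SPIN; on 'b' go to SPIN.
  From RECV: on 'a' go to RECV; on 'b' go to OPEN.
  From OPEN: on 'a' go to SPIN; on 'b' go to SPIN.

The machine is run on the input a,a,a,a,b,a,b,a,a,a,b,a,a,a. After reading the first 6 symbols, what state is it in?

Trace: SPIN -a-> RECV -a-> RECV -a-> RECV -a-> RECV -b-> OPEN -a-> SPIN
After 6 symbols: SPIN.

SPIN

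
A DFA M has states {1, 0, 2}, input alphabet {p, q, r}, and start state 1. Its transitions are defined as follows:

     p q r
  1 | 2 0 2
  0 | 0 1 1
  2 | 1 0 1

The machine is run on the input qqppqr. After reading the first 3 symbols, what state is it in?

start at 1
read 'q': 1 → 0
read 'q': 0 → 1
read 'p': 1 → 2
After 3 symbols: 2.

2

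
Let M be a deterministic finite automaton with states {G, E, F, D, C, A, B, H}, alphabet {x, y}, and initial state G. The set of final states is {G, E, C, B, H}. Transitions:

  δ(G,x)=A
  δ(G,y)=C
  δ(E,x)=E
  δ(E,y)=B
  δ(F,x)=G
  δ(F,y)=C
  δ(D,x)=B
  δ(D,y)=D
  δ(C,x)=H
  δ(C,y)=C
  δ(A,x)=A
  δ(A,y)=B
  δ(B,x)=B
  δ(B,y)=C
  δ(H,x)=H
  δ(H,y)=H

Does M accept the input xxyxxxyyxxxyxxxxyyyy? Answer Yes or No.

Yes

G → A → A → B → B → B → B → C → C → H → H → H → H → H → H → H → H → H → H → H → H
End state H is accepting.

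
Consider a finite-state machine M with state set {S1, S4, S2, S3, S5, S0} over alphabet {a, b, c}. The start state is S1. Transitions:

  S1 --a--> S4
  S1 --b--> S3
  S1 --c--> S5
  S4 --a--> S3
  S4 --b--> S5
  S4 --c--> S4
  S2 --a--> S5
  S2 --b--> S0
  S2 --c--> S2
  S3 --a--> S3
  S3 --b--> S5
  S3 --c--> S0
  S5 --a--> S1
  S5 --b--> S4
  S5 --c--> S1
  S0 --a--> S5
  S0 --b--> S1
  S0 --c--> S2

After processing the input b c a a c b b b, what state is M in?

Trace: S1 -b-> S3 -c-> S0 -a-> S5 -a-> S1 -c-> S5 -b-> S4 -b-> S5 -b-> S4

S4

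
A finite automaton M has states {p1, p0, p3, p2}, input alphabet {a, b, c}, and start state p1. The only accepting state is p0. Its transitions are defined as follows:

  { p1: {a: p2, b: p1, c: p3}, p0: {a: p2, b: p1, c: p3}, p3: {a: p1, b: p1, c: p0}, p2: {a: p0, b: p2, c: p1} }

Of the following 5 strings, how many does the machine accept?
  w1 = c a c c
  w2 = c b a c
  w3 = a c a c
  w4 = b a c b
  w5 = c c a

1

w1: p1 → p3 → p1 → p3 → p0  → end p0, accepted
w2: p1 → p3 → p1 → p2 → p1  → end p1, rejected
w3: p1 → p2 → p1 → p2 → p1  → end p1, rejected
w4: p1 → p1 → p2 → p1 → p1  → end p1, rejected
w5: p1 → p3 → p0 → p2  → end p2, rejected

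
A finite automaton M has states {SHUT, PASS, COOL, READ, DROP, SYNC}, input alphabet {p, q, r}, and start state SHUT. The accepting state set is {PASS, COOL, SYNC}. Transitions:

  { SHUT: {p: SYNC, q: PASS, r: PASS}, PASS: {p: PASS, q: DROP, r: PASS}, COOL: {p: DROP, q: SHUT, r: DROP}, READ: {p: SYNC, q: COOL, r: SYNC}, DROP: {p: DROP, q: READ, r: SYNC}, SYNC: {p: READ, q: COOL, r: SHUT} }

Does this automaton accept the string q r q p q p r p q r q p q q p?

Yes

Trace: SHUT -q-> PASS -r-> PASS -q-> DROP -p-> DROP -q-> READ -p-> SYNC -r-> SHUT -p-> SYNC -q-> COOL -r-> DROP -q-> READ -p-> SYNC -q-> COOL -q-> SHUT -p-> SYNC
End state SYNC is accepting.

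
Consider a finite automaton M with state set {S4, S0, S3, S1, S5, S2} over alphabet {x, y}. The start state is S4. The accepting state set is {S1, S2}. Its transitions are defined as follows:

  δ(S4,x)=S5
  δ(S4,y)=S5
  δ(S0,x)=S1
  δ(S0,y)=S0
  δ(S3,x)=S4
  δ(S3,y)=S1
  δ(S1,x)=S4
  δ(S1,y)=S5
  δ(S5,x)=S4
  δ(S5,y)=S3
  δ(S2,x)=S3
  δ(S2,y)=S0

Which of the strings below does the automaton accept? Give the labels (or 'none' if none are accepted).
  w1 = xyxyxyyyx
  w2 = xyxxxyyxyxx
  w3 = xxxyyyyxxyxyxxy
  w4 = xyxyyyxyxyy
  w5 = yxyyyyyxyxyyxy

w1:
  start at S4
  read 'x': S4 → S5
  read 'y': S5 → S3
  read 'x': S3 → S4
  read 'y': S4 → S5
  read 'x': S5 → S4
  read 'y': S4 → S5
  read 'y': S5 → S3
  read 'y': S3 → S1
  read 'x': S1 → S4
  end S4, rejected
w2:
  start at S4
  read 'x': S4 → S5
  read 'y': S5 → S3
  read 'x': S3 → S4
  read 'x': S4 → S5
  read 'x': S5 → S4
  read 'y': S4 → S5
  read 'y': S5 → S3
  read 'x': S3 → S4
  read 'y': S4 → S5
  read 'x': S5 → S4
  read 'x': S4 → S5
  end S5, rejected
w3:
  start at S4
  read 'x': S4 → S5
  read 'x': S5 → S4
  read 'x': S4 → S5
  read 'y': S5 → S3
  read 'y': S3 → S1
  read 'y': S1 → S5
  read 'y': S5 → S3
  read 'x': S3 → S4
  read 'x': S4 → S5
  read 'y': S5 → S3
  read 'x': S3 → S4
  read 'y': S4 → S5
  read 'x': S5 → S4
  read 'x': S4 → S5
  read 'y': S5 → S3
  end S3, rejected
w4:
  start at S4
  read 'x': S4 → S5
  read 'y': S5 → S3
  read 'x': S3 → S4
  read 'y': S4 → S5
  read 'y': S5 → S3
  read 'y': S3 → S1
  read 'x': S1 → S4
  read 'y': S4 → S5
  read 'x': S5 → S4
  read 'y': S4 → S5
  read 'y': S5 → S3
  end S3, rejected
w5:
  start at S4
  read 'y': S4 → S5
  read 'x': S5 → S4
  read 'y': S4 → S5
  read 'y': S5 → S3
  read 'y': S3 → S1
  read 'y': S1 → S5
  read 'y': S5 → S3
  read 'x': S3 → S4
  read 'y': S4 → S5
  read 'x': S5 → S4
  read 'y': S4 → S5
  read 'y': S5 → S3
  read 'x': S3 → S4
  read 'y': S4 → S5
  end S5, rejected

none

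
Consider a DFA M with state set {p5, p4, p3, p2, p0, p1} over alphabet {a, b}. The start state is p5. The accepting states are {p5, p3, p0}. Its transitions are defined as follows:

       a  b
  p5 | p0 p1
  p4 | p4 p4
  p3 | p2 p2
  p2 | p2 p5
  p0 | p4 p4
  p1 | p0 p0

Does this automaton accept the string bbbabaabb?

p5 → p1 → p0 → p4 → p4 → p4 → p4 → p4 → p4 → p4
End state p4 is not accepting.

No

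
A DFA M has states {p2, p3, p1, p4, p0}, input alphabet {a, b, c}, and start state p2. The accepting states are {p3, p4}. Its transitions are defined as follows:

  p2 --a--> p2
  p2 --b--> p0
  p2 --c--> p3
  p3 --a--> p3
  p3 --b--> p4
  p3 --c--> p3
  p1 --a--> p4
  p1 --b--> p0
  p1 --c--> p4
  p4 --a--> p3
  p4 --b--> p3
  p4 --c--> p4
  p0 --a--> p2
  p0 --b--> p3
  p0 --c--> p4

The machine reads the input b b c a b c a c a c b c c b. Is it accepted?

start at p2
read 'b': p2 → p0
read 'b': p0 → p3
read 'c': p3 → p3
read 'a': p3 → p3
read 'b': p3 → p4
read 'c': p4 → p4
read 'a': p4 → p3
read 'c': p3 → p3
read 'a': p3 → p3
read 'c': p3 → p3
read 'b': p3 → p4
read 'c': p4 → p4
read 'c': p4 → p4
read 'b': p4 → p3
End state p3 is accepting.

Yes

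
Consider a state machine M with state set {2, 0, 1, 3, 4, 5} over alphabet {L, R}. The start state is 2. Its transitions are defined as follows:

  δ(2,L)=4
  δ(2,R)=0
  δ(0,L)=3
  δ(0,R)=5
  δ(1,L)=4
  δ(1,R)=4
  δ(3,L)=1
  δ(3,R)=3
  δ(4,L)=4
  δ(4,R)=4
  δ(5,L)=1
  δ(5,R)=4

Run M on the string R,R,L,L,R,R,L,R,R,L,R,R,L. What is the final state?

4

2 → 0 → 5 → 1 → 4 → 4 → 4 → 4 → 4 → 4 → 4 → 4 → 4 → 4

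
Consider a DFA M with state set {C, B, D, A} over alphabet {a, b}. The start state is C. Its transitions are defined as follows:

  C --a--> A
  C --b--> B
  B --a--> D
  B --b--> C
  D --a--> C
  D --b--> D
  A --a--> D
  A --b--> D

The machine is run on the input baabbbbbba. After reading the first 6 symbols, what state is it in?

C → B → D → C → B → C → B
After 6 symbols: B.

B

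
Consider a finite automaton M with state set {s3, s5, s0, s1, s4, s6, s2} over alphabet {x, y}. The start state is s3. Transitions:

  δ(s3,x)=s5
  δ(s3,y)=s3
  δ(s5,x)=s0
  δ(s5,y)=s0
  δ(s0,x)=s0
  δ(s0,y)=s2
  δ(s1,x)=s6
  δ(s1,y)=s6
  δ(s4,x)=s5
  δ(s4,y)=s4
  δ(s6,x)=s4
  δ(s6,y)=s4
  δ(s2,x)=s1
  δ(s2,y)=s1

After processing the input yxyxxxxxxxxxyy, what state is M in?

s3 → s3 → s5 → s0 → s0 → s0 → s0 → s0 → s0 → s0 → s0 → s0 → s0 → s2 → s1

s1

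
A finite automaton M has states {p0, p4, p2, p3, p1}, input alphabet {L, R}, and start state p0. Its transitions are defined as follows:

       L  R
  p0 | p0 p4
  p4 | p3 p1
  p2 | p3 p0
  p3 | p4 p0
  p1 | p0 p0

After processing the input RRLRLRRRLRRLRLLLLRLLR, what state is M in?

p4

p0 → p4 → p1 → p0 → p4 → p3 → p0 → p4 → p1 → p0 → p4 → p1 → p0 → p4 → p3 → p4 → p3 → p4 → p1 → p0 → p0 → p4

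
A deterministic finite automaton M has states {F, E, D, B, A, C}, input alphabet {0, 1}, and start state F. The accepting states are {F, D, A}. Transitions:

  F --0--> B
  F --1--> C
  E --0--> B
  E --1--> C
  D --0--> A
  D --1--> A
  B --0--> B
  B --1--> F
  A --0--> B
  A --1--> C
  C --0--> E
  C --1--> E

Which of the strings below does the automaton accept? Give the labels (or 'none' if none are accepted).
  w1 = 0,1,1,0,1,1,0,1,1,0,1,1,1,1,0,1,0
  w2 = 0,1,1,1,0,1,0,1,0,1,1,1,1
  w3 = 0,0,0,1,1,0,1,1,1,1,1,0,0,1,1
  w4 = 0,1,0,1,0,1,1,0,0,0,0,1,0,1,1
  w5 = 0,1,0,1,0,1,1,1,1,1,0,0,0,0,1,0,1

w1: F → B → F → C → E → C → E → B → F → C → E → C → E → C → E → B → F → B  → end B, rejected
w2: F → B → F → C → E → B → F → B → F → B → F → C → E → C  → end C, rejected
w3: F → B → B → B → F → C → E → C → E → C → E → C → E → B → F → C  → end C, rejected
w4: F → B → F → B → F → B → F → C → E → B → B → B → F → B → F → C  → end C, rejected
w5: F → B → F → B → F → B → F → C → E → C → E → B → B → B → B → F → B → F  → end F, accepted

w5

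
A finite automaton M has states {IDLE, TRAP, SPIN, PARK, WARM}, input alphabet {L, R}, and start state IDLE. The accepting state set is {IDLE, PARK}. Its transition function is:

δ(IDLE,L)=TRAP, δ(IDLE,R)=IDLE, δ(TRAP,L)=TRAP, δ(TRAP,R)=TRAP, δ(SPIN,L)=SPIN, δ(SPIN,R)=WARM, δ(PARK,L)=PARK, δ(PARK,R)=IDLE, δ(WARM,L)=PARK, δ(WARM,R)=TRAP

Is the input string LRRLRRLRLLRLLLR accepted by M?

IDLE → TRAP → TRAP → TRAP → TRAP → TRAP → TRAP → TRAP → TRAP → TRAP → TRAP → TRAP → TRAP → TRAP → TRAP → TRAP
End state TRAP is not accepting.

No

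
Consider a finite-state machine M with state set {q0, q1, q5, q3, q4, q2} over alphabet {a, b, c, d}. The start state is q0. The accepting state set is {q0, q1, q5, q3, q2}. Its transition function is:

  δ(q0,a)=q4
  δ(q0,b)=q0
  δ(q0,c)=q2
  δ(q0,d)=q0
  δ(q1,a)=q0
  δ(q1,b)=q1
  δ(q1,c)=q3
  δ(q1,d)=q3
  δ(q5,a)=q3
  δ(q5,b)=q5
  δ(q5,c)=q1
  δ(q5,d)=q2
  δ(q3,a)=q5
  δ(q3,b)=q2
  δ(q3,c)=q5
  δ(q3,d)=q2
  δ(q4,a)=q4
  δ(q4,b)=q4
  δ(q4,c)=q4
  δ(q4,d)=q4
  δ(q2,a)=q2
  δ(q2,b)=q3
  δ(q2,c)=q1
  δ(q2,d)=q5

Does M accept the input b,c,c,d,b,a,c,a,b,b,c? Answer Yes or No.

Trace: q0 -b-> q0 -c-> q2 -c-> q1 -d-> q3 -b-> q2 -a-> q2 -c-> q1 -a-> q0 -b-> q0 -b-> q0 -c-> q2
End state q2 is accepting.

Yes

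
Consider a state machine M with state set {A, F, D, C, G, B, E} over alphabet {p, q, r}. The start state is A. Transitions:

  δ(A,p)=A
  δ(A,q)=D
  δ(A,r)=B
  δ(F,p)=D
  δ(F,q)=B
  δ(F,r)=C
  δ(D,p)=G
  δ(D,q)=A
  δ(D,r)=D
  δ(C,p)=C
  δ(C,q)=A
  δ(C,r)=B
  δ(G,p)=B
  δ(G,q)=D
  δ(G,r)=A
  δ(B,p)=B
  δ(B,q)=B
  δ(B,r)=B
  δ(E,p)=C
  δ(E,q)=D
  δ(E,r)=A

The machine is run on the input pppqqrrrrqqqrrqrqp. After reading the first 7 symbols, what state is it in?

B

start at A
read 'p': A → A
read 'p': A → A
read 'p': A → A
read 'q': A → D
read 'q': D → A
read 'r': A → B
read 'r': B → B
After 7 symbols: B.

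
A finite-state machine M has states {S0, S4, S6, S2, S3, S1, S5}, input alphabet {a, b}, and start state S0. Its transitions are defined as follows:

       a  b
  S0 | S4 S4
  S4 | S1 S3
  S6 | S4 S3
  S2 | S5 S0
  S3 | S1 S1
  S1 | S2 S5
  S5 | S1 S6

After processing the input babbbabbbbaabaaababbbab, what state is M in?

S0 → S4 → S1 → S5 → S6 → S3 → S1 → S5 → S6 → S3 → S1 → S2 → S5 → S6 → S4 → S1 → S2 → S0 → S4 → S3 → S1 → S5 → S1 → S5

S5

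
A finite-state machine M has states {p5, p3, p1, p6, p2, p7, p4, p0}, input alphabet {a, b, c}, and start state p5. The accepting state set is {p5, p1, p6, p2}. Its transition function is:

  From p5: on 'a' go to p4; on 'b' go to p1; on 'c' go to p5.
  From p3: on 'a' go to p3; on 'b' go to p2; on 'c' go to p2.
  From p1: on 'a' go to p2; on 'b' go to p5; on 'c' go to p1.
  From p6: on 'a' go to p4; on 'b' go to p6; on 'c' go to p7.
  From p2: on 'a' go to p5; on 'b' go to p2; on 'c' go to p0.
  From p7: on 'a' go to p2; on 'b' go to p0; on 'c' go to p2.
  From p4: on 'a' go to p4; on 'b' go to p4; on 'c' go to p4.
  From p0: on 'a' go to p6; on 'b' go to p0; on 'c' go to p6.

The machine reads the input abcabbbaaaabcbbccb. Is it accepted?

start at p5
read 'a': p5 → p4
read 'b': p4 → p4
read 'c': p4 → p4
read 'a': p4 → p4
read 'b': p4 → p4
read 'b': p4 → p4
read 'b': p4 → p4
read 'a': p4 → p4
read 'a': p4 → p4
read 'a': p4 → p4
read 'a': p4 → p4
read 'b': p4 → p4
read 'c': p4 → p4
read 'b': p4 → p4
read 'b': p4 → p4
read 'c': p4 → p4
read 'c': p4 → p4
read 'b': p4 → p4
End state p4 is not accepting.

No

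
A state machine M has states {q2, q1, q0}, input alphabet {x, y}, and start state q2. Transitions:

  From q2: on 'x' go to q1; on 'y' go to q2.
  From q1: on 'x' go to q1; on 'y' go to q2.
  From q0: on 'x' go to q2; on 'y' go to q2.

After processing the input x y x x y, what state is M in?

Trace: q2 -x-> q1 -y-> q2 -x-> q1 -x-> q1 -y-> q2

q2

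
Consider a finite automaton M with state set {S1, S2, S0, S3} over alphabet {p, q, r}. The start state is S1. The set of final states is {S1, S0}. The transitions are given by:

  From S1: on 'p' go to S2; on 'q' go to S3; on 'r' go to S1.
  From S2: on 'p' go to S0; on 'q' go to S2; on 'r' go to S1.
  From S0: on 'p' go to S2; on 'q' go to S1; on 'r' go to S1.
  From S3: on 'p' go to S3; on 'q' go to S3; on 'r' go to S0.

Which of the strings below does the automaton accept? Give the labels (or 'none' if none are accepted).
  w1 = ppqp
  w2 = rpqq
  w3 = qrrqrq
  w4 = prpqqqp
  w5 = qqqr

w3, w4, w5

w1: Trace: S1 -p-> S2 -p-> S0 -q-> S1 -p-> S2  → end S2, rejected
w2: Trace: S1 -r-> S1 -p-> S2 -q-> S2 -q-> S2  → end S2, rejected
w3: Trace: S1 -q-> S3 -r-> S0 -r-> S1 -q-> S3 -r-> S0 -q-> S1  → end S1, accepted
w4: Trace: S1 -p-> S2 -r-> S1 -p-> S2 -q-> S2 -q-> S2 -q-> S2 -p-> S0  → end S0, accepted
w5: Trace: S1 -q-> S3 -q-> S3 -q-> S3 -r-> S0  → end S0, accepted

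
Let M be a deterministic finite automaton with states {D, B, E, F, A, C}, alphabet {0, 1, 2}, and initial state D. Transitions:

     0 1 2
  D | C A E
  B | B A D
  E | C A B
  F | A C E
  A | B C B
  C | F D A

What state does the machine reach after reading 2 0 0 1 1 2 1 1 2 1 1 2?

E

D → E → C → F → C → D → E → A → C → A → C → D → E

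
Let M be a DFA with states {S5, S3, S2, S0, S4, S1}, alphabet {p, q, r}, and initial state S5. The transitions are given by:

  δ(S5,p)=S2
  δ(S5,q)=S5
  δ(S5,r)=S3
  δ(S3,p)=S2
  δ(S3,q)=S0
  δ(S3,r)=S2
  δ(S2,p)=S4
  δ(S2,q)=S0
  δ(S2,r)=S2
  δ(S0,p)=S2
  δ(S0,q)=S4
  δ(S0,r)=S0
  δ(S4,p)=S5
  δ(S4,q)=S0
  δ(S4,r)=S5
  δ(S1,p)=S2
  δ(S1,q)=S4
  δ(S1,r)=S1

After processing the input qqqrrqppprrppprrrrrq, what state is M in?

S0

start at S5
read 'q': S5 → S5
read 'q': S5 → S5
read 'q': S5 → S5
read 'r': S5 → S3
read 'r': S3 → S2
read 'q': S2 → S0
read 'p': S0 → S2
read 'p': S2 → S4
read 'p': S4 → S5
read 'r': S5 → S3
read 'r': S3 → S2
read 'p': S2 → S4
read 'p': S4 → S5
read 'p': S5 → S2
read 'r': S2 → S2
read 'r': S2 → S2
read 'r': S2 → S2
read 'r': S2 → S2
read 'r': S2 → S2
read 'q': S2 → S0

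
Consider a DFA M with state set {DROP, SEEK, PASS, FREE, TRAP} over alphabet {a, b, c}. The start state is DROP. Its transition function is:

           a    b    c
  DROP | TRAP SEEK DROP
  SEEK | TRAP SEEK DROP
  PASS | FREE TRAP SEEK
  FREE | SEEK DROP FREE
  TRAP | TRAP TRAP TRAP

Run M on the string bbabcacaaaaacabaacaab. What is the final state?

TRAP

start at DROP
read 'b': DROP → SEEK
read 'b': SEEK → SEEK
read 'a': SEEK → TRAP
read 'b': TRAP → TRAP
read 'c': TRAP → TRAP
read 'a': TRAP → TRAP
read 'c': TRAP → TRAP
read 'a': TRAP → TRAP
read 'a': TRAP → TRAP
read 'a': TRAP → TRAP
read 'a': TRAP → TRAP
read 'a': TRAP → TRAP
read 'c': TRAP → TRAP
read 'a': TRAP → TRAP
read 'b': TRAP → TRAP
read 'a': TRAP → TRAP
read 'a': TRAP → TRAP
read 'c': TRAP → TRAP
read 'a': TRAP → TRAP
read 'a': TRAP → TRAP
read 'b': TRAP → TRAP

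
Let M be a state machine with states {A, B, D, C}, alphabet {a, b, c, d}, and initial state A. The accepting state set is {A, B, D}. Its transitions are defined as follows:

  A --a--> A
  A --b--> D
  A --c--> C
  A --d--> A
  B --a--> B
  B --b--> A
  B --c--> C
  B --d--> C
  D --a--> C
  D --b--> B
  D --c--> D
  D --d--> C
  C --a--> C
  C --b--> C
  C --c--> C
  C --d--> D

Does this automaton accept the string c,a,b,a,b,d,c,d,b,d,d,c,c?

No

A → C → C → C → C → C → D → D → C → C → D → C → C → C
End state C is not accepting.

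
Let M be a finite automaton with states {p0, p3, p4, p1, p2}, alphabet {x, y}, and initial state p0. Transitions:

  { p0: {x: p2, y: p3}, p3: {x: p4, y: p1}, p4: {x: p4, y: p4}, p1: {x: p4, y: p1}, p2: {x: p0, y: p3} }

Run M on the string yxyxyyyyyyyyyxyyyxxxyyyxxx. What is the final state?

start at p0
read 'y': p0 → p3
read 'x': p3 → p4
read 'y': p4 → p4
read 'x': p4 → p4
read 'y': p4 → p4
read 'y': p4 → p4
read 'y': p4 → p4
read 'y': p4 → p4
read 'y': p4 → p4
read 'y': p4 → p4
read 'y': p4 → p4
read 'y': p4 → p4
read 'y': p4 → p4
read 'x': p4 → p4
read 'y': p4 → p4
read 'y': p4 → p4
read 'y': p4 → p4
read 'x': p4 → p4
read 'x': p4 → p4
read 'x': p4 → p4
read 'y': p4 → p4
read 'y': p4 → p4
read 'y': p4 → p4
read 'x': p4 → p4
read 'x': p4 → p4
read 'x': p4 → p4

p4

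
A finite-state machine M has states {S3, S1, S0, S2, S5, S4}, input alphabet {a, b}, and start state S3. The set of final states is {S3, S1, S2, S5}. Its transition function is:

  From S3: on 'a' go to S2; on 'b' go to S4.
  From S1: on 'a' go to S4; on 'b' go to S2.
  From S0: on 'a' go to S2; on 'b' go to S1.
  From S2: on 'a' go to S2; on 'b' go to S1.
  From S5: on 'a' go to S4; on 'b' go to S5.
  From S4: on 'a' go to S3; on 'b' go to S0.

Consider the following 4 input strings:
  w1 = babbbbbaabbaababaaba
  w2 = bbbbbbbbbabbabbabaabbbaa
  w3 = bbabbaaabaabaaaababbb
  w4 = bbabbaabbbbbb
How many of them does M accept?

w1: S3 → S4 → S3 → S4 → S0 → S1 → S2 → S1 → S4 → S3 → S4 → S0 → S2 → S2 → S1 → S4 → S0 → S2 → S2 → S1 → S4  → end S4, rejected
w2: S3 → S4 → S0 → S1 → S2 → S1 → S2 → S1 → S2 → S1 → S4 → S0 → S1 → S4 → S0 → S1 → S4 → S0 → S2 → S2 → S1 → S2 → S1 → S4 → S3  → end S3, accepted
w3: S3 → S4 → S0 → S2 → S1 → S2 → S2 → S2 → S2 → S1 → S4 → S3 → S4 → S3 → S2 → S2 → S2 → S1 → S4 → S0 → S1 → S2  → end S2, accepted
w4: S3 → S4 → S0 → S2 → S1 → S2 → S2 → S2 → S1 → S2 → S1 → S2 → S1 → S2  → end S2, accepted

3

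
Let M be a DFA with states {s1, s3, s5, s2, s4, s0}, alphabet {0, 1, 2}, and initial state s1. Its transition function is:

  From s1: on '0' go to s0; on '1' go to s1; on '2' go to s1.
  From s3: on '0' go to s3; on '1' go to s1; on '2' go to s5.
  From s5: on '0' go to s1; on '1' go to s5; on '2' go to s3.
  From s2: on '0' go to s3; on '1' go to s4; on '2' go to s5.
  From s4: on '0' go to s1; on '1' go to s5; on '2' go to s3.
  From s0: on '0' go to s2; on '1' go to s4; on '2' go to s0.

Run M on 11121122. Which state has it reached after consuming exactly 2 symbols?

Trace: s1 -1-> s1 -1-> s1
After 2 symbols: s1.

s1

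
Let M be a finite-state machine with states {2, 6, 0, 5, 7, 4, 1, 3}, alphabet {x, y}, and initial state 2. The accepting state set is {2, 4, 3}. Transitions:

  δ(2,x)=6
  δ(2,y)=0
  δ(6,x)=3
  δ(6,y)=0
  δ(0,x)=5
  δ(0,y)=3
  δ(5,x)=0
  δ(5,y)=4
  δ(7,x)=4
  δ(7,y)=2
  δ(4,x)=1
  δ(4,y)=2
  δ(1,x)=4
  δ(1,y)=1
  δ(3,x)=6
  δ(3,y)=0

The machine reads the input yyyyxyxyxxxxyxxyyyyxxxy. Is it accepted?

2 → 0 → 3 → 0 → 3 → 6 → 0 → 5 → 4 → 1 → 4 → 1 → 4 → 2 → 6 → 3 → 0 → 3 → 0 → 3 → 6 → 3 → 6 → 0
End state 0 is not accepting.

No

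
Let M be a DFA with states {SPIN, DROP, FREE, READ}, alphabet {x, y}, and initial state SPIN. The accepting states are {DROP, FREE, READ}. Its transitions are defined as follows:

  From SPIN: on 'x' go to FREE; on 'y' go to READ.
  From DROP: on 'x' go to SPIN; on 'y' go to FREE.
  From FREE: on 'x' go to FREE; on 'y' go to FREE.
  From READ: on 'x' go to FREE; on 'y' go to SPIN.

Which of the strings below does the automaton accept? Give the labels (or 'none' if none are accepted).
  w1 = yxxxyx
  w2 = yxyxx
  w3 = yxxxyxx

w1, w2, w3

w1: SPIN → READ → FREE → FREE → FREE → FREE → FREE  → end FREE, accepted
w2: SPIN → READ → FREE → FREE → FREE → FREE  → end FREE, accepted
w3: SPIN → READ → FREE → FREE → FREE → FREE → FREE → FREE  → end FREE, accepted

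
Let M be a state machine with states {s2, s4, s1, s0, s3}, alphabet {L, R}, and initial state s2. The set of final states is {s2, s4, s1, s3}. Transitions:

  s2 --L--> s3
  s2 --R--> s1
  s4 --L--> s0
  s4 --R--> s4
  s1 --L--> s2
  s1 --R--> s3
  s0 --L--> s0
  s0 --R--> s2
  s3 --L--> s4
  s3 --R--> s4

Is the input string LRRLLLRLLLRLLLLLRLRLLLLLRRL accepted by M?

Yes

Trace: s2 -L-> s3 -R-> s4 -R-> s4 -L-> s0 -L-> s0 -L-> s0 -R-> s2 -L-> s3 -L-> s4 -L-> s0 -R-> s2 -L-> s3 -L-> s4 -L-> s0 -L-> s0 -L-> s0 -R-> s2 -L-> s3 -R-> s4 -L-> s0 -L-> s0 -L-> s0 -L-> s0 -L-> s0 -R-> s2 -R-> s1 -L-> s2
End state s2 is accepting.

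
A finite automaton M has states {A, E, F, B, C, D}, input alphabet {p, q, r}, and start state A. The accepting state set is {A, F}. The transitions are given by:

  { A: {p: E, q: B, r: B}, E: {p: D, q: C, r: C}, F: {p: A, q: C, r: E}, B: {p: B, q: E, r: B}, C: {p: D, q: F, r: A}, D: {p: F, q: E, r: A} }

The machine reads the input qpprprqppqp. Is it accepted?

No

Trace: A -q-> B -p-> B -p-> B -r-> B -p-> B -r-> B -q-> E -p-> D -p-> F -q-> C -p-> D
End state D is not accepting.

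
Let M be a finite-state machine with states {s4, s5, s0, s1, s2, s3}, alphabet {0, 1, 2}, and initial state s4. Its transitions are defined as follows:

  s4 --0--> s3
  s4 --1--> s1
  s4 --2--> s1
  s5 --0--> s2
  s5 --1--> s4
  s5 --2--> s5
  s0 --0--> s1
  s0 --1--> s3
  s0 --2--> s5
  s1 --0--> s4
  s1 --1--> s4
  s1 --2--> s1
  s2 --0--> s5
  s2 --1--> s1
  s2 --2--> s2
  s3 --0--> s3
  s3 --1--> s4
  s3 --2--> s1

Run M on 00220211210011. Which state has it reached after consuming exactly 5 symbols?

s4

Trace: s4 -0-> s3 -0-> s3 -2-> s1 -2-> s1 -0-> s4
After 5 symbols: s4.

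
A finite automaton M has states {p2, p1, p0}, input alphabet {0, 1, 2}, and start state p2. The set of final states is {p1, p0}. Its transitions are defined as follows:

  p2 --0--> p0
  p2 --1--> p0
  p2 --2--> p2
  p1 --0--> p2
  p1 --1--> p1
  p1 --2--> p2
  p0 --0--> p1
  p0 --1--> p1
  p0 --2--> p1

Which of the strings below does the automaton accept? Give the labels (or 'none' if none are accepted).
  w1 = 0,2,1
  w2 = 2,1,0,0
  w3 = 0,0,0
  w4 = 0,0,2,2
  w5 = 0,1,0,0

w1, w5

w1: p2 → p0 → p1 → p1  → end p1, accepted
w2: p2 → p2 → p0 → p1 → p2  → end p2, rejected
w3: p2 → p0 → p1 → p2  → end p2, rejected
w4: p2 → p0 → p1 → p2 → p2  → end p2, rejected
w5: p2 → p0 → p1 → p2 → p0  → end p0, accepted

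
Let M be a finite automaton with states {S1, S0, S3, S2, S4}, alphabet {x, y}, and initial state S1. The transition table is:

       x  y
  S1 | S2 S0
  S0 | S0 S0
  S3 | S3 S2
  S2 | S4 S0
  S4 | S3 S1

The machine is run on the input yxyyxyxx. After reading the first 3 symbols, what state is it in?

S1 → S0 → S0 → S0
After 3 symbols: S0.

S0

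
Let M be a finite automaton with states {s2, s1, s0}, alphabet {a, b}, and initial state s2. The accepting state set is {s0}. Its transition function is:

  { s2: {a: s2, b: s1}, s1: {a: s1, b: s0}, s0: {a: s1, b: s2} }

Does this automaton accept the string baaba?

No

s2 → s1 → s1 → s1 → s0 → s1
End state s1 is not accepting.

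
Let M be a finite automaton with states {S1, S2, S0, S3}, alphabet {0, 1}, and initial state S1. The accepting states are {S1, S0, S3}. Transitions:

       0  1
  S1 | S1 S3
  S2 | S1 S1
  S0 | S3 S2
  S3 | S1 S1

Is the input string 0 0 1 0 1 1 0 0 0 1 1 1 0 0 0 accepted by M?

Yes

S1 → S1 → S1 → S3 → S1 → S3 → S1 → S1 → S1 → S1 → S3 → S1 → S3 → S1 → S1 → S1
End state S1 is accepting.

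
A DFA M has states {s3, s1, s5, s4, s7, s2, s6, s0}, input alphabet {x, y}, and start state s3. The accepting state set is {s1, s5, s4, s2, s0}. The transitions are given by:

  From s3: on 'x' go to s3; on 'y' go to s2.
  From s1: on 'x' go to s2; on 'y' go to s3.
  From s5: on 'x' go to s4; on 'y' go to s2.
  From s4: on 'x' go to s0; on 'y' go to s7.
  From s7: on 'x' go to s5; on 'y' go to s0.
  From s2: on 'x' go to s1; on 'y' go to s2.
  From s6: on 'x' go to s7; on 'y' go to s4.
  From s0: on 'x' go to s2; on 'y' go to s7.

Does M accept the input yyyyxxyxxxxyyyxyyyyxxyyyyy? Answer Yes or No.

start at s3
read 'y': s3 → s2
read 'y': s2 → s2
read 'y': s2 → s2
read 'y': s2 → s2
read 'x': s2 → s1
read 'x': s1 → s2
read 'y': s2 → s2
read 'x': s2 → s1
read 'x': s1 → s2
read 'x': s2 → s1
read 'x': s1 → s2
read 'y': s2 → s2
read 'y': s2 → s2
read 'y': s2 → s2
read 'x': s2 → s1
read 'y': s1 → s3
read 'y': s3 → s2
read 'y': s2 → s2
read 'y': s2 → s2
read 'x': s2 → s1
read 'x': s1 → s2
read 'y': s2 → s2
read 'y': s2 → s2
read 'y': s2 → s2
read 'y': s2 → s2
read 'y': s2 → s2
End state s2 is accepting.

Yes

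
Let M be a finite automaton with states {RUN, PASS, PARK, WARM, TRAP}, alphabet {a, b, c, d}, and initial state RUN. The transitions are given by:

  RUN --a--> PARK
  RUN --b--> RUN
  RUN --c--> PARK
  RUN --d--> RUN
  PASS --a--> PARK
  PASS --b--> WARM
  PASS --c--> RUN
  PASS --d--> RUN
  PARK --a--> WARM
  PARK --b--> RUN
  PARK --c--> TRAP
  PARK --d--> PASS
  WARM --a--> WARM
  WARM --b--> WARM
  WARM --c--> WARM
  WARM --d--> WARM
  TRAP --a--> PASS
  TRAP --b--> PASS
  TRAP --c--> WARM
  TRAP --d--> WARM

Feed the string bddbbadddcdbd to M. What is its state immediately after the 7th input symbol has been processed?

start at RUN
read 'b': RUN → RUN
read 'd': RUN → RUN
read 'd': RUN → RUN
read 'b': RUN → RUN
read 'b': RUN → RUN
read 'a': RUN → PARK
read 'd': PARK → PASS
After 7 symbols: PASS.

PASS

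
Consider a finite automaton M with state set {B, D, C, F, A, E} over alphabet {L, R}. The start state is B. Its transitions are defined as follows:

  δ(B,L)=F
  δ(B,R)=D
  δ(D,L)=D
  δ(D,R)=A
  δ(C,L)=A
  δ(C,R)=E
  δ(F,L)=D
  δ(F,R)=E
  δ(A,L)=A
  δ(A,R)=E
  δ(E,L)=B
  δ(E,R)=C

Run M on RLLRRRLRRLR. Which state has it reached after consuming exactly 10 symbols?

A

B → D → D → D → A → E → C → A → E → C → A
After 10 symbols: A.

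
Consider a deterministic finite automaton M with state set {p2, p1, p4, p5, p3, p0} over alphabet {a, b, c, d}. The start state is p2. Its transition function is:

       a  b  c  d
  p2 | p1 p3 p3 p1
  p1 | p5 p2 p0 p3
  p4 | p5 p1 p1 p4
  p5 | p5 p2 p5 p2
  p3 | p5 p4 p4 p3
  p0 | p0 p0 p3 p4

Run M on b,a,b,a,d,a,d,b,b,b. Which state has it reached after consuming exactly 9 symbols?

p2 → p3 → p5 → p2 → p1 → p3 → p5 → p2 → p3 → p4
After 9 symbols: p4.

p4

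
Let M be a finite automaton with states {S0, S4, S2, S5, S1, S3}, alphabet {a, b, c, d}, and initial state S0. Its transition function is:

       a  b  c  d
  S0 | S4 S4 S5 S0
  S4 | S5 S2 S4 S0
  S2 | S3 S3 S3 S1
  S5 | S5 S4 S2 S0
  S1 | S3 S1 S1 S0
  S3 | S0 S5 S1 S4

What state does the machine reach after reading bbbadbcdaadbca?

S5

Trace: S0 -b-> S4 -b-> S2 -b-> S3 -a-> S0 -d-> S0 -b-> S4 -c-> S4 -d-> S0 -a-> S4 -a-> S5 -d-> S0 -b-> S4 -c-> S4 -a-> S5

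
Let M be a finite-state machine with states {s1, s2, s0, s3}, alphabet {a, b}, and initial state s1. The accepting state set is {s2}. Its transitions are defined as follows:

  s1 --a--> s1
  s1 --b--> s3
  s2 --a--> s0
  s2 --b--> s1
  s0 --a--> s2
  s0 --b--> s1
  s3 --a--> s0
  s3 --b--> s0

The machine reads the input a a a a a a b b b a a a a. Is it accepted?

Trace: s1 -a-> s1 -a-> s1 -a-> s1 -a-> s1 -a-> s1 -a-> s1 -b-> s3 -b-> s0 -b-> s1 -a-> s1 -a-> s1 -a-> s1 -a-> s1
End state s1 is not accepting.

No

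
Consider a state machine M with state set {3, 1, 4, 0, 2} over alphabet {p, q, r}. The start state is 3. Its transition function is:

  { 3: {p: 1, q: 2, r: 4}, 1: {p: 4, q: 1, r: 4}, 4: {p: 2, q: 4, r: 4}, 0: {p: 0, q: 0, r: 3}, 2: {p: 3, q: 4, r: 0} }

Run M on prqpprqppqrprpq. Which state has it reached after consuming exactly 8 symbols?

3 → 1 → 4 → 4 → 2 → 3 → 4 → 4 → 2
After 8 symbols: 2.

2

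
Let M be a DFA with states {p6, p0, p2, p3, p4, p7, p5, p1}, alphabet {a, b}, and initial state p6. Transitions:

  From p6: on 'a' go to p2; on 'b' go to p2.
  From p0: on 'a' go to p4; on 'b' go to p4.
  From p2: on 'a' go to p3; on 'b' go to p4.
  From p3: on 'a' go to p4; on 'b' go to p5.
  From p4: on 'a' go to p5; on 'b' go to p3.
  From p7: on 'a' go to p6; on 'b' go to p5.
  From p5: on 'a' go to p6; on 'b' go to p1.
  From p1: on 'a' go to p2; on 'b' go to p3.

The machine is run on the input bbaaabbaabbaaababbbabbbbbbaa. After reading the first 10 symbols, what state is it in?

Trace: p6 -b-> p2 -b-> p4 -a-> p5 -a-> p6 -a-> p2 -b-> p4 -b-> p3 -a-> p4 -a-> p5 -b-> p1
After 10 symbols: p1.

p1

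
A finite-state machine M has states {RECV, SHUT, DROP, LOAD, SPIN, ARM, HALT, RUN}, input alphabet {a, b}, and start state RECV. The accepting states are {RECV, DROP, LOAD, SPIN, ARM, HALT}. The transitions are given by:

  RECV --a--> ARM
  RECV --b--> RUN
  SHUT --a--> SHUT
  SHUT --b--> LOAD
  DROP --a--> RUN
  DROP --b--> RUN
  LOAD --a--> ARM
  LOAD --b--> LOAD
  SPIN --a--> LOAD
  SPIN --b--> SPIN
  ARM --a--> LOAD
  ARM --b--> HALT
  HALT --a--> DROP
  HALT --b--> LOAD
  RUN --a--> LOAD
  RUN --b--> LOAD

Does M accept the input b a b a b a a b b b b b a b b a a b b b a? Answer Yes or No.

Yes

RECV → RUN → LOAD → LOAD → ARM → HALT → DROP → RUN → LOAD → LOAD → LOAD → LOAD → LOAD → ARM → HALT → LOAD → ARM → LOAD → LOAD → LOAD → LOAD → ARM
End state ARM is accepting.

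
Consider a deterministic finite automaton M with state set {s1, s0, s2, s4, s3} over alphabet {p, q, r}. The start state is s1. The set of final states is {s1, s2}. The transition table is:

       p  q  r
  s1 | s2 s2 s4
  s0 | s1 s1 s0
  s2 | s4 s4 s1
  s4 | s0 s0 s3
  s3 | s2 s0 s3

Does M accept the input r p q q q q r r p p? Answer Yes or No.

Trace: s1 -r-> s4 -p-> s0 -q-> s1 -q-> s2 -q-> s4 -q-> s0 -r-> s0 -r-> s0 -p-> s1 -p-> s2
End state s2 is accepting.

Yes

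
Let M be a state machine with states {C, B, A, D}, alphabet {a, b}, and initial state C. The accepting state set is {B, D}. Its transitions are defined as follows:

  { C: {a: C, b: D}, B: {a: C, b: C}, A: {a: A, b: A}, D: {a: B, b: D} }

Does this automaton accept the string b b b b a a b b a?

Yes

Trace: C -b-> D -b-> D -b-> D -b-> D -a-> B -a-> C -b-> D -b-> D -a-> B
End state B is accepting.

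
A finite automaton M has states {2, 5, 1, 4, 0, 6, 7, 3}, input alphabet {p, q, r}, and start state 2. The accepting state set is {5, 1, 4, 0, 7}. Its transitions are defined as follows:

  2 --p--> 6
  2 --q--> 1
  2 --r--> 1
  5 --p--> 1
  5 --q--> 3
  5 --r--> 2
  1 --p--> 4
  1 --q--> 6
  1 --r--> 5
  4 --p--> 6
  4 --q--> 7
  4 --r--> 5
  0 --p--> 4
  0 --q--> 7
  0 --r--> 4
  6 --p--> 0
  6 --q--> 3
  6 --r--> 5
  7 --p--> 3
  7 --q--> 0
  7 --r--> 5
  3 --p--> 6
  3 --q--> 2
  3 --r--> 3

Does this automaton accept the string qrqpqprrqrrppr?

2 → 1 → 5 → 3 → 6 → 3 → 6 → 5 → 2 → 1 → 5 → 2 → 6 → 0 → 4
End state 4 is accepting.

Yes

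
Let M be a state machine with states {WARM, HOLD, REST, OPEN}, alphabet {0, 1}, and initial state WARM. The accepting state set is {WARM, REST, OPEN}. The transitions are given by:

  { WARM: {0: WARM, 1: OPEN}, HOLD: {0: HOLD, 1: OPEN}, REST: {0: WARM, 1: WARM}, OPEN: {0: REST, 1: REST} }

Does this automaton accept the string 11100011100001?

Yes

start at WARM
read '1': WARM → OPEN
read '1': OPEN → REST
read '1': REST → WARM
read '0': WARM → WARM
read '0': WARM → WARM
read '0': WARM → WARM
read '1': WARM → OPEN
read '1': OPEN → REST
read '1': REST → WARM
read '0': WARM → WARM
read '0': WARM → WARM
read '0': WARM → WARM
read '0': WARM → WARM
read '1': WARM → OPEN
End state OPEN is accepting.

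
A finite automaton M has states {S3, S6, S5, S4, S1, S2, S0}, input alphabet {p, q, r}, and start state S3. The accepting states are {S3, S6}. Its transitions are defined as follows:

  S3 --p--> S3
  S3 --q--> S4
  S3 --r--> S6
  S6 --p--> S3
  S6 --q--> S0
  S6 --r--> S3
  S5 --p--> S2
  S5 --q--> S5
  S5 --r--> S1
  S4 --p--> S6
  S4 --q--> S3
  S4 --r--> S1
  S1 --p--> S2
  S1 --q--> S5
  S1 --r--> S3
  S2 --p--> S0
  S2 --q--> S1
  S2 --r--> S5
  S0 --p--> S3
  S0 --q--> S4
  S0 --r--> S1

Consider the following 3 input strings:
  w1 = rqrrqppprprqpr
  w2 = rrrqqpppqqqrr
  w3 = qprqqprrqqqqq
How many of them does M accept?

w1: Trace: S3 -r-> S6 -q-> S0 -r-> S1 -r-> S3 -q-> S4 -p-> S6 -p-> S3 -p-> S3 -r-> S6 -p-> S3 -r-> S6 -q-> S0 -p-> S3 -r-> S6  → end S6, accepted
w2: Trace: S3 -r-> S6 -r-> S3 -r-> S6 -q-> S0 -q-> S4 -p-> S6 -p-> S3 -p-> S3 -q-> S4 -q-> S3 -q-> S4 -r-> S1 -r-> S3  → end S3, accepted
w3: Trace: S3 -q-> S4 -p-> S6 -r-> S3 -q-> S4 -q-> S3 -p-> S3 -r-> S6 -r-> S3 -q-> S4 -q-> S3 -q-> S4 -q-> S3 -q-> S4  → end S4, rejected

2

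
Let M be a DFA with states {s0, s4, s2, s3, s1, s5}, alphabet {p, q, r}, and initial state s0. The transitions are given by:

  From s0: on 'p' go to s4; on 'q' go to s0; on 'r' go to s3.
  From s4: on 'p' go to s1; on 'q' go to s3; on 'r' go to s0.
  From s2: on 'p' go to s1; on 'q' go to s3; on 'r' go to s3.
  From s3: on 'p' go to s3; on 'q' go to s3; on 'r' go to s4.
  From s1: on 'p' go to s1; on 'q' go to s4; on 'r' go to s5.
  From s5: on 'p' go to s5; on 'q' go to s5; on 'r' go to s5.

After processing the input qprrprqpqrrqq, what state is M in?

start at s0
read 'q': s0 → s0
read 'p': s0 → s4
read 'r': s4 → s0
read 'r': s0 → s3
read 'p': s3 → s3
read 'r': s3 → s4
read 'q': s4 → s3
read 'p': s3 → s3
read 'q': s3 → s3
read 'r': s3 → s4
read 'r': s4 → s0
read 'q': s0 → s0
read 'q': s0 → s0

s0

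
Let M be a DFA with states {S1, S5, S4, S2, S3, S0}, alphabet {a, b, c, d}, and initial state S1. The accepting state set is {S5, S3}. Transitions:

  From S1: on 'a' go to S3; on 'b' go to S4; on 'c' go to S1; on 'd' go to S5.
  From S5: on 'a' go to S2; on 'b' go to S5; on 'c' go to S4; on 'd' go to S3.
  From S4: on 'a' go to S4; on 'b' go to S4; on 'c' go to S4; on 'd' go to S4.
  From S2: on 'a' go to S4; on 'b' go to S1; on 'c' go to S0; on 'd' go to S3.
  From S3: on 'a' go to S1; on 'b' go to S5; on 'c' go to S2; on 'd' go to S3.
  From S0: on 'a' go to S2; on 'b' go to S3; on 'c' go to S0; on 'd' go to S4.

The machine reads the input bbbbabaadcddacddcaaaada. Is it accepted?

S1 → S4 → S4 → S4 → S4 → S4 → S4 → S4 → S4 → S4 → S4 → S4 → S4 → S4 → S4 → S4 → S4 → S4 → S4 → S4 → S4 → S4 → S4 → S4
End state S4 is not accepting.

No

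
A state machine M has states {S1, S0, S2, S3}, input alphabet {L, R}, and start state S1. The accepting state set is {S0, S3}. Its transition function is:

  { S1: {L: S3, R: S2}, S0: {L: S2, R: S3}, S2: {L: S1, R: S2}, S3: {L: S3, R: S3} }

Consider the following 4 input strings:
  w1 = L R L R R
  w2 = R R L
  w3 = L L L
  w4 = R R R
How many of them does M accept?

2

w1:
  start at S1
  read 'L': S1 → S3
  read 'R': S3 → S3
  read 'L': S3 → S3
  read 'R': S3 → S3
  read 'R': S3 → S3
  end S3, accepted
w2:
  start at S1
  read 'R': S1 → S2
  read 'R': S2 → S2
  read 'L': S2 → S1
  end S1, rejected
w3:
  start at S1
  read 'L': S1 → S3
  read 'L': S3 → S3
  read 'L': S3 → S3
  end S3, accepted
w4:
  start at S1
  read 'R': S1 → S2
  read 'R': S2 → S2
  read 'R': S2 → S2
  end S2, rejected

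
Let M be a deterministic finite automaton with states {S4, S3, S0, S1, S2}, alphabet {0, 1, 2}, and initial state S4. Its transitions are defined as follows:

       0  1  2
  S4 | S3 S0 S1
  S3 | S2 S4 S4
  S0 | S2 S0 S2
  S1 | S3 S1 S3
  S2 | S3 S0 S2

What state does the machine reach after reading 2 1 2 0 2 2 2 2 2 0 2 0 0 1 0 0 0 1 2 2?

Trace: S4 -2-> S1 -1-> S1 -2-> S3 -0-> S2 -2-> S2 -2-> S2 -2-> S2 -2-> S2 -2-> S2 -0-> S3 -2-> S4 -0-> S3 -0-> S2 -1-> S0 -0-> S2 -0-> S3 -0-> S2 -1-> S0 -2-> S2 -2-> S2

S2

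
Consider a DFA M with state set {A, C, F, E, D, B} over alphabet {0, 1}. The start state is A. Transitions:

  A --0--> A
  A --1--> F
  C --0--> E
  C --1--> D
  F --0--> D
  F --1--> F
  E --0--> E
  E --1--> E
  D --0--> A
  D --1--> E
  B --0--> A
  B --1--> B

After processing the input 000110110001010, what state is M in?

A → A → A → A → F → F → D → E → E → E → E → E → E → E → E → E

E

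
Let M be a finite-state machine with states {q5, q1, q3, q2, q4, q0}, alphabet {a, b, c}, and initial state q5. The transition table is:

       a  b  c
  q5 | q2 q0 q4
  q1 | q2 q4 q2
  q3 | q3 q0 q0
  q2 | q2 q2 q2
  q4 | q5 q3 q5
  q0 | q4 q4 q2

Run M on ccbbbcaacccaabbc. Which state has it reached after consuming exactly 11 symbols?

start at q5
read 'c': q5 → q4
read 'c': q4 → q5
read 'b': q5 → q0
read 'b': q0 → q4
read 'b': q4 → q3
read 'c': q3 → q0
read 'a': q0 → q4
read 'a': q4 → q5
read 'c': q5 → q4
read 'c': q4 → q5
read 'c': q5 → q4
After 11 symbols: q4.

q4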